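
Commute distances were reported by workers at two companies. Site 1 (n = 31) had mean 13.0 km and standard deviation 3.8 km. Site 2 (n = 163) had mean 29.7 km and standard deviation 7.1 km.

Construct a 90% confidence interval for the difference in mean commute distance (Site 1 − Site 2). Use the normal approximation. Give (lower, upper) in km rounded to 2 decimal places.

Per-group SEs: s₁/√n₁ = 3.8/√31 = 0.6825, s₂/√n₂ = 7.1/√163 = 0.5561.
Unpooled SE of the difference: √(0.46580625 + 0.30924721) = 0.8804.
Margin of error = z* · SE = 1.645 × 0.8804 = 1.4483.
x̄₁ − x̄₂ = 13.0 − 29.7 = -16.7000.
CI: -16.7000 ± 1.4483 = (-18.15, -15.25).

(-18.15, -15.25)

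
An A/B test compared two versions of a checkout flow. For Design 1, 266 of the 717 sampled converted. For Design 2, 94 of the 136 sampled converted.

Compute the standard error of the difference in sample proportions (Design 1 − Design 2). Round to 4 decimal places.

p̂₁ = 266/717 = 0.3710 and p̂₂ = 94/136 = 0.6912.
SE₁ = √(p̂₁(1−p̂₁)/n₁) = √(0.3710·0.6290/717) = 0.01804; SE₂ = √(0.6912·0.3088/136) = 0.03962.
Independent samples: SE of the difference = √(SE₁² + SE₂²) = √(0.0003254416 + 0.0015697444) = 0.04353.

0.0435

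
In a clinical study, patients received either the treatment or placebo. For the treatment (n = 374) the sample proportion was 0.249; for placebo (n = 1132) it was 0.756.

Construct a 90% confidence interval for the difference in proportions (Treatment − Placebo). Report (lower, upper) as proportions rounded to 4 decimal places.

SE₁ = √(p̂₁(1−p̂₁)/n₁) = √(0.2490·0.7510/374) = 0.02236; SE₂ = √(0.7560·0.2440/1132) = 0.01277.
Independent samples: SE of the difference = √(SE₁² + SE₂²) = √(0.0004999696 + 0.0001630729) = 0.02575.
z* for 90% confidence is 1.645, so the margin of error is 1.645 × 0.02575 = 0.04236.
Point estimate p̂₁ − p̂₂ = 0.2490 − 0.7560 = -0.5070.
-0.5070 ± 0.04236 → (-0.5494, -0.4646).

(-0.5494, -0.4646)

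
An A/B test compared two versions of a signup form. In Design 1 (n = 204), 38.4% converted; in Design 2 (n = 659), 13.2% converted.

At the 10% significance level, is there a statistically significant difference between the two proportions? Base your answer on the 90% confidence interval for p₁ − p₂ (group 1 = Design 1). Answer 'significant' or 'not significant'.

The two standard errors are √(0.3840×0.6160/204) = 0.03405 and √(0.1320×0.8680/659) = 0.01319.
Because the samples are independent, SE_diff = √(0.03405² + 0.01319²) = 0.03652.
Using z* = 1.645 for 90%, ME = 1.645 × 0.03652 = 0.06008.
p̂₁ − p̂₂ = 0.2520; interval 0.2520 ± 0.06008 gives (0.19192, 0.31208).
The interval (0.19192, 0.31208) does not contain 0, so the difference is significant.

significant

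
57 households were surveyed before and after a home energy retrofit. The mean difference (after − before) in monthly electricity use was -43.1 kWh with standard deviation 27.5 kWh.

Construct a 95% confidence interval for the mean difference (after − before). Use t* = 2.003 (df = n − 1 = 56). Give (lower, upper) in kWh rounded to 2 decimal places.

Paired design: SE = s_d/√n = 27.5/√57 = 3.6425.
t* = 2.003; margin of error = 2.003 × 3.6425 = 7.2959.
-43.1 ± 7.2959 → (-50.40, -35.80).

(-50.40, -35.80)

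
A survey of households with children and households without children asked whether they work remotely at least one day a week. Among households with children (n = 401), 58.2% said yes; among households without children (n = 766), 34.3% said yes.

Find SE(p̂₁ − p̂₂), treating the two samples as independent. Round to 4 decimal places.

0.0300

SE₁ = √(p̂₁(1−p̂₁)/n₁) = √(0.5820·0.4180/401) = 0.02463; SE₂ = √(0.3430·0.6570/766) = 0.01715.
Independent samples: SE of the difference = √(SE₁² + SE₂²) = √(0.0006066369 + 0.0002941225) = 0.03001.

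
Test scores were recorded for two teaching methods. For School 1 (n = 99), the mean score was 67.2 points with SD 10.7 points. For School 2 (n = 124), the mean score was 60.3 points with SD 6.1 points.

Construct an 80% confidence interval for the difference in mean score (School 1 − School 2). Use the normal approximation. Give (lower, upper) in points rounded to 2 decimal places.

(5.35, 8.45)

Standard errors of each mean: 10.7/√99 = 1.0754 and 6.1/√124 = 0.5478.
SE(x̄₁ − x̄₂) = √(1.0754² + 0.5478²) = 1.2069 for independent samples with unequal variances.
With z* = 1.282, the margin is 1.282 × 1.2069 = 1.5472.
x̄₁ − x̄₂ = 67.2 − 60.3 = 6.9000; the interval is 6.9000 ± 1.5472 = (5.35, 8.45).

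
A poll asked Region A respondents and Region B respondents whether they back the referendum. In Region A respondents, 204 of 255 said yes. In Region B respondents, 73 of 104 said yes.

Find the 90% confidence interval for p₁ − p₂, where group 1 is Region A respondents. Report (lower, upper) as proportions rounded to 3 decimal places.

(0.014, 0.183)

Sample proportions: 204/255 = 0.8000, 73/104 = 0.7019.
Each SE is √(p̂(1−p̂)/n): √(0.8000·0.2000/255) = 0.02505 and √(0.7019·0.2981/104) = 0.04485.
SE(p̂₁ − p̂₂) = √(SE₁² + SE₂²) = √(0.0006275025 + 0.0020115225) = 0.05137, since the two samples are independent.
At 90% confidence z* = 1.645; margin = 1.645 × 0.05137 = 0.08450.
The difference is 0.8000 − 0.7019 = 0.0981, so the interval is 0.0981 ± 0.08450 = (0.014, 0.183).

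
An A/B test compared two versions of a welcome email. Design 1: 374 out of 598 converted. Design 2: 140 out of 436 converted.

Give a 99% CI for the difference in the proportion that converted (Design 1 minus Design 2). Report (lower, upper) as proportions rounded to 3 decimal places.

(0.227, 0.381)

Sample proportions: 374/598 = 0.6254, 140/436 = 0.3211.
Each SE is √(p̂(1−p̂)/n): √(0.6254·0.3746/598) = 0.01979 and √(0.3211·0.6789/436) = 0.02236.
SE(p̂₁ − p̂₂) = √(SE₁² + SE₂²) = √(0.0003916441 + 0.0004999696) = 0.02986, since the two samples are independent.
At 99% confidence z* = 2.576; margin = 2.576 × 0.02986 = 0.07692.
The difference is 0.6254 − 0.3211 = 0.3043, so the interval is 0.3043 ± 0.07692 = (0.227, 0.381).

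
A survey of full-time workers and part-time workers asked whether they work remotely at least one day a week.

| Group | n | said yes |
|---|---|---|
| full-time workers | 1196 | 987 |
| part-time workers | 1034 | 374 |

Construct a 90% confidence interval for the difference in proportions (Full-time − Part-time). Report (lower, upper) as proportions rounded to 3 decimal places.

Sample proportions: 987/1196 = 0.8253, 374/1034 = 0.3617.
Each SE is √(p̂(1−p̂)/n): √(0.8253·0.1747/1196) = 0.01098 and √(0.3617·0.6383/1034) = 0.01494.
SE(p̂₁ − p̂₂) = √(SE₁² + SE₂²) = √(0.0001205604 + 0.0002232036) = 0.01854, since the two samples are independent.
At 90% confidence z* = 1.645; margin = 1.645 × 0.01854 = 0.03050.
The difference is 0.8253 − 0.3617 = 0.4636, so the interval is 0.4636 ± 0.03050 = (0.433, 0.494).

(0.433, 0.494)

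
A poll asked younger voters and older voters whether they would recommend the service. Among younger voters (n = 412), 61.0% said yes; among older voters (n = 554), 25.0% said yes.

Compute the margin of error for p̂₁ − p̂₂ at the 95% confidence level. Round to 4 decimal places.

SE₁ = √(p̂₁(1−p̂₁)/n₁) = √(0.6100·0.3900/412) = 0.02403; SE₂ = √(0.2500·0.7500/554) = 0.01840.
Independent samples: SE of the difference = √(SE₁² + SE₂²) = √(0.0005774409 + 0.00033856) = 0.03027.
z* for 95% confidence is 1.960, so the margin of error is 1.960 × 0.03027 = 0.05933.

0.0593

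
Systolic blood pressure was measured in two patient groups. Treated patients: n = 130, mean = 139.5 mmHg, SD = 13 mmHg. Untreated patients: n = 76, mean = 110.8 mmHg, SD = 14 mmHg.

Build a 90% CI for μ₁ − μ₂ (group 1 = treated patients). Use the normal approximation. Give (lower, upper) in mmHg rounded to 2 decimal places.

Standard errors of each mean: 13/√130 = 1.1402 and 14/√76 = 1.6059.
SE(x̄₁ − x̄₂) = √(1.1402² + 1.6059²) = 1.9695 for independent samples with unequal variances.
With z* = 1.645, the margin is 1.645 × 1.9695 = 3.2398.
x̄₁ − x̄₂ = 139.5 − 110.8 = 28.7000; the interval is 28.7000 ± 3.2398 = (25.46, 31.94).

(25.46, 31.94)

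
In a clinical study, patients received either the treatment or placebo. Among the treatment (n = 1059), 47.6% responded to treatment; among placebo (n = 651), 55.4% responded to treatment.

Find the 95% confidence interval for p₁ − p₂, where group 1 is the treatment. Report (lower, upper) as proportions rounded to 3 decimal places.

The two standard errors are √(0.4760×0.5240/1059) = 0.01535 and √(0.5540×0.4460/651) = 0.01948.
Because the samples are independent, SE_diff = √(0.01535² + 0.01948²) = 0.02480.
Using z* = 1.960 for 95%, ME = 1.960 × 0.02480 = 0.04861.
p̂₁ − p̂₂ = -0.0780; interval -0.0780 ± 0.04861 gives (-0.127, -0.029).

(-0.127, -0.029)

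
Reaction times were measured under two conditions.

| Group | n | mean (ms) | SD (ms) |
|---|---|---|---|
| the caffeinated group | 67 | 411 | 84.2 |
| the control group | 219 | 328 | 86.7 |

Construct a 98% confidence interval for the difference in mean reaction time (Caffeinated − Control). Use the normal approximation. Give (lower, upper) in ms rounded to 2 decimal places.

(55.46, 110.54)

SE₁ = s₁/√n₁ = 84.2/√67 = 10.2867; SE₂ = 86.7/√219 = 5.8586.
Independent samples, unequal variances: SE_diff = √(SE₁² + SE₂²) = √(105.81619689 + 34.32319396) = 11.8380.
z* = 2.326, so margin of error = 2.326 × 11.8380 = 27.5352.
Difference in means = 411 − 328 = 83.0000.
83.0000 ± 27.5352 → (55.46, 110.54).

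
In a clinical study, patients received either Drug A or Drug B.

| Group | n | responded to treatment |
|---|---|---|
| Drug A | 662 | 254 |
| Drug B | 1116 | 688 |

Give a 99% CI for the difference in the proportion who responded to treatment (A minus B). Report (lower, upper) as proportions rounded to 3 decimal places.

Sample proportions: 254/662 = 0.3837, 688/1116 = 0.6165.
Each SE is √(p̂(1−p̂)/n): √(0.3837·0.6163/662) = 0.01890 and √(0.6165·0.3835/1116) = 0.01456.
SE(p̂₁ − p̂₂) = √(SE₁² + SE₂²) = √(0.00035721 + 0.0002119936) = 0.02386, since the two samples are independent.
At 99% confidence z* = 2.576; margin = 2.576 × 0.02386 = 0.06146.
The difference is 0.3837 − 0.6165 = -0.2328, so the interval is -0.2328 ± 0.06146 = (-0.294, -0.171).

(-0.294, -0.171)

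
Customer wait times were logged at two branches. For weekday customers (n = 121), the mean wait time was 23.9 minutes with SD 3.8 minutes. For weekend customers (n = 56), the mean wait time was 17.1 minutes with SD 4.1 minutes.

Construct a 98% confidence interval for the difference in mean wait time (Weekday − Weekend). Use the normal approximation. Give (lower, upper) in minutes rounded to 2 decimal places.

Standard errors of each mean: 3.8/√121 = 0.3455 and 4.1/√56 = 0.5479.
SE(x̄₁ − x̄₂) = √(0.3455² + 0.5479²) = 0.6477 for independent samples with unequal variances.
With z* = 2.326, the margin is 2.326 × 0.6477 = 1.5066.
x̄₁ − x̄₂ = 23.9 − 17.1 = 6.8000; the interval is 6.8000 ± 1.5066 = (5.29, 8.31).

(5.29, 8.31)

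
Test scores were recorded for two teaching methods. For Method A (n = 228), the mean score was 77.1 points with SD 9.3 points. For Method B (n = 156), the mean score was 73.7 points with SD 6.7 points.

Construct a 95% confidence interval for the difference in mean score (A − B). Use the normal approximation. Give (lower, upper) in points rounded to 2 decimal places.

(1.80, 5.00)

Per-group SEs: s₁/√n₁ = 9.3/√228 = 0.6159, s₂/√n₂ = 6.7/√156 = 0.5364.
Unpooled SE of the difference: √(0.37933281 + 0.28772496) = 0.8167.
Margin of error = z* · SE = 1.960 × 0.8167 = 1.6007.
x̄₁ − x̄₂ = 77.1 − 73.7 = 3.4000.
CI: 3.4000 ± 1.6007 = (1.80, 5.00).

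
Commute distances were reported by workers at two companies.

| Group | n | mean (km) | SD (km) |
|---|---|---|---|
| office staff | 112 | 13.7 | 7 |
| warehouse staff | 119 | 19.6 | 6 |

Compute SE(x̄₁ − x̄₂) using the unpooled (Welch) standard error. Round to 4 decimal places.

0.8602

Standard errors of each mean: 7/√112 = 0.6614 and 6/√119 = 0.5500.
SE(x̄₁ − x̄₂) = √(0.6614² + 0.5500²) = 0.8602 for independent samples with unequal variances.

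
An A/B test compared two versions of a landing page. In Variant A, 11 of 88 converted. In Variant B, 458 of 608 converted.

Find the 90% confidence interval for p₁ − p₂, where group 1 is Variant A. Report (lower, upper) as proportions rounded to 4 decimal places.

(-0.6930, -0.5636)

Sample proportions: 11/88 = 0.1250, 458/608 = 0.7533.
Each SE is √(p̂(1−p̂)/n): √(0.1250·0.8750/88) = 0.03525 and √(0.7533·0.2467/608) = 0.01748.
SE(p̂₁ − p̂₂) = √(SE₁² + SE₂²) = √(0.0012425625 + 0.0003055504) = 0.03935, since the two samples are independent.
At 90% confidence z* = 1.645; margin = 1.645 × 0.03935 = 0.06473.
The difference is 0.1250 − 0.7533 = -0.6283, so the interval is -0.6283 ± 0.06473 = (-0.6930, -0.5636).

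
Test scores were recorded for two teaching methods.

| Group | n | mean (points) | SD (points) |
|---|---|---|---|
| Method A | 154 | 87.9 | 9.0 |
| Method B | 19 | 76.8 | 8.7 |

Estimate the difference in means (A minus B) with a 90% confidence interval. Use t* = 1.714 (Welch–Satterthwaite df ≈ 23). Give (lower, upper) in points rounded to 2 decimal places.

Standard errors of each mean: 9.0/√154 = 0.7252 and 8.7/√19 = 1.9959.
SE(x̄₁ − x̄₂) = √(0.7252² + 1.9959²) = 2.1236 for independent samples with unequal variances.
With t* = 1.714, the margin is 1.714 × 2.1236 = 3.6399.
x̄₁ − x̄₂ = 87.9 − 76.8 = 11.1000; the interval is 11.1000 ± 3.6399 = (7.46, 14.74).

(7.46, 14.74)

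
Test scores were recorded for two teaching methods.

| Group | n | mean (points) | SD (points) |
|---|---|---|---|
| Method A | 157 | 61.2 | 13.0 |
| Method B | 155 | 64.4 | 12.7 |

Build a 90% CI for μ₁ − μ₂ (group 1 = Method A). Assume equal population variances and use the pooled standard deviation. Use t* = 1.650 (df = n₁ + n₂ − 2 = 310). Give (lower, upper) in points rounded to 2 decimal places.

(-5.60, -0.80)

Pooled variance s_p² = [156·13.0² + 154·12.7²] / (157+155−2) = 165.1699, so s_p = 12.8518.
SE_diff = s_p·√(1/n₁ + 1/n₂) = 12.8518·√(1/157 + 1/155) = 1.4552.
t* = 1.650; margin = 1.650 × 1.4552 = 2.4011.
Difference = 61.2 − 64.4 = -3.2000.
-3.2000 ± 2.4011 → (-5.60, -0.80).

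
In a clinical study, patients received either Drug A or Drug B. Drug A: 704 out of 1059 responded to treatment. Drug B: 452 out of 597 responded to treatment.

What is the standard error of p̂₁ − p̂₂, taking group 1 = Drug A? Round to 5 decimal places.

p̂₁ = 704/1059 = 0.6648 and p̂₂ = 452/597 = 0.7571.
SE₁ = √(p̂₁(1−p̂₁)/n₁) = √(0.6648·0.3352/1059) = 0.01451; SE₂ = √(0.7571·0.2429/597) = 0.01755.
Independent samples: SE of the difference = √(SE₁² + SE₂²) = √(0.0002105401 + 0.0003080025) = 0.02277.

0.02277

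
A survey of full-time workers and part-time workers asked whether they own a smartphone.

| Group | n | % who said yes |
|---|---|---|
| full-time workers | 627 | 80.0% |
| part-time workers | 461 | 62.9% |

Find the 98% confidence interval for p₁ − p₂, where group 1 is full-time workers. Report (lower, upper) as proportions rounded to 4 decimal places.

(0.1068, 0.2352)

The two standard errors are √(0.8000×0.2000/627) = 0.01597 and √(0.6290×0.3710/461) = 0.02250.
Because the samples are independent, SE_diff = √(0.01597² + 0.02250²) = 0.02759.
Using z* = 2.326 for 98%, ME = 2.326 × 0.02759 = 0.06417.
p̂₁ − p̂₂ = 0.1710; interval 0.1710 ± 0.06417 gives (0.1068, 0.2352).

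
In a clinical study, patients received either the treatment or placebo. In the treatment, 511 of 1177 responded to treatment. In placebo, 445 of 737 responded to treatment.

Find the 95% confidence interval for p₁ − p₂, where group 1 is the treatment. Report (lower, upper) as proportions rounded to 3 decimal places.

(-0.215, -0.124)

Sample proportions: 511/1177 = 0.4342, 445/737 = 0.6038.
Each SE is √(p̂(1−p̂)/n): √(0.4342·0.5658/1177) = 0.01445 and √(0.6038·0.3962/737) = 0.01802.
SE(p̂₁ − p̂₂) = √(SE₁² + SE₂²) = √(0.0002088025 + 0.0003247204) = 0.02310, since the two samples are independent.
At 95% confidence z* = 1.960; margin = 1.960 × 0.02310 = 0.04528.
The difference is 0.4342 − 0.6038 = -0.1696, so the interval is -0.1696 ± 0.04528 = (-0.215, -0.124).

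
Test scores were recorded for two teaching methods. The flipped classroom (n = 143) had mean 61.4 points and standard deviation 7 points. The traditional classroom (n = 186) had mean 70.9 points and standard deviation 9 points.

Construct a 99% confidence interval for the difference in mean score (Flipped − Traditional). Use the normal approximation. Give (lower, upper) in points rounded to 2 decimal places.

(-11.77, -7.23)

Standard errors of each mean: 7/√143 = 0.5854 and 9/√186 = 0.6599.
SE(x̄₁ − x̄₂) = √(0.5854² + 0.6599²) = 0.8821 for independent samples with unequal variances.
With z* = 2.576, the margin is 2.576 × 0.8821 = 2.2723.
x̄₁ − x̄₂ = 61.4 − 70.9 = -9.5000; the interval is -9.5000 ± 2.2723 = (-11.77, -7.23).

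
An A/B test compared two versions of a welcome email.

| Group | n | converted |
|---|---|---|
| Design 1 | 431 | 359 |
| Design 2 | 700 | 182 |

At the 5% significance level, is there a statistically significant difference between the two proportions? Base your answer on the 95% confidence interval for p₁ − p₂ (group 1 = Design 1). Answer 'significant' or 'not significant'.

significant

Sample proportions: 359/431 = 0.8329, 182/700 = 0.2600.
Each SE is √(p̂(1−p̂)/n): √(0.8329·0.1671/431) = 0.01797 and √(0.2600·0.7400/700) = 0.01658.
SE(p̂₁ − p̂₂) = √(SE₁² + SE₂²) = √(0.0003229209 + 0.0002748964) = 0.02445, since the two samples are independent.
At 95% confidence z* = 1.960; margin = 1.960 × 0.02445 = 0.04792.
The difference is 0.8329 − 0.2600 = 0.5729, so the interval is 0.5729 ± 0.04792 = (0.52498, 0.62082).
The interval (0.52498, 0.62082) does not contain 0, so the difference is significant.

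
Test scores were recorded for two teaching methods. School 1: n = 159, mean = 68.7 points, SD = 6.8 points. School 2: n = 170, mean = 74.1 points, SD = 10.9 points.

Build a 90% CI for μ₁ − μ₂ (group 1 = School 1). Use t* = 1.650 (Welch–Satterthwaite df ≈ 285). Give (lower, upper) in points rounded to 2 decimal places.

Standard errors of each mean: 6.8/√159 = 0.5393 and 10.9/√170 = 0.8360.
SE(x̄₁ − x̄₂) = √(0.5393² + 0.8360²) = 0.9949 for independent samples with unequal variances.
With t* = 1.650, the margin is 1.650 × 0.9949 = 1.6416.
x̄₁ − x̄₂ = 68.7 − 74.1 = -5.4000; the interval is -5.4000 ± 1.6416 = (-7.04, -3.76).

(-7.04, -3.76)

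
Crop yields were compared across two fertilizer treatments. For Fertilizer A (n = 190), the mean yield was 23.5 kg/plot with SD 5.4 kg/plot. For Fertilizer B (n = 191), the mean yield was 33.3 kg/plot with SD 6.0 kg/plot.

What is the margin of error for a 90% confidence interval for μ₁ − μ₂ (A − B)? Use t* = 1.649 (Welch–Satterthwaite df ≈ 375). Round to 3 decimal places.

0.964

SE₁ = s₁/√n₁ = 5.4/√190 = 0.3918; SE₂ = 6.0/√191 = 0.4341.
Independent samples, unequal variances: SE_diff = √(SE₁² + SE₂²) = √(0.15350724 + 0.18844281) = 0.5848.
t* = 1.649, so margin of error = 1.649 × 0.5848 = 0.9643.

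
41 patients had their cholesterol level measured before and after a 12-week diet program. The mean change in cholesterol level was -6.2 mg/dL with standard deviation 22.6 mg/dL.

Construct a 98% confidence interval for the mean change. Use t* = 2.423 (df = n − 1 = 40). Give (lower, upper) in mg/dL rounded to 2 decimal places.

(-14.75, 2.35)

This is a matched-pairs design, so SE = s_d/√n = 22.6/√41 = 3.5295.
Margin = 2.423 × 3.5295 = 8.5520; the interval is -6.2 ± 8.5520 = (-14.75, 2.35).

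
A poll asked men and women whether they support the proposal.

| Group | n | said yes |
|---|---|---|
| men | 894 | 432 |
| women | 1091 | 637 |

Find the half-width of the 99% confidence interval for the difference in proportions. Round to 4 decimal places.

First, p̂₁ = 432/894 = 0.4832; p̂₂ = 637/1091 = 0.5839.
The two standard errors are √(0.4832×0.5168/894) = 0.01671 and √(0.5839×0.4161/1091) = 0.01492.
Because the samples are independent, SE_diff = √(0.01671² + 0.01492²) = 0.02240.
Using z* = 2.576 for 99%, ME = 2.576 × 0.02240 = 0.05770.

0.0577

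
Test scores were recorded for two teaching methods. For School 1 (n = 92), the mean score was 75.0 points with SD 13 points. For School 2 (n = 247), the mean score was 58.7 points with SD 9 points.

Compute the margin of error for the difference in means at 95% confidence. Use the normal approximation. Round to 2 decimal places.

Per-group SEs: s₁/√n₁ = 13/√92 = 1.3553, s₂/√n₂ = 9/√247 = 0.5727.
Unpooled SE of the difference: √(1.83683809 + 0.32798529) = 1.4713.
Margin of error = z* · SE = 1.960 × 1.4713 = 2.8837.

2.88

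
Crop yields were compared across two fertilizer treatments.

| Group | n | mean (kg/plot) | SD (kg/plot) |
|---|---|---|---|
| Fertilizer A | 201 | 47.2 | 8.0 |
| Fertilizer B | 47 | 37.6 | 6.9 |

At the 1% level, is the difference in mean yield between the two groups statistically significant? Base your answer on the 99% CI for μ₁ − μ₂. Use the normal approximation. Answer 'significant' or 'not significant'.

Per-group SEs: s₁/√n₁ = 8.0/√201 = 0.5643, s₂/√n₂ = 6.9/√47 = 1.0065.
Unpooled SE of the difference: √(0.31843449 + 1.01304225) = 1.1539.
Margin of error = z* · SE = 2.576 × 1.1539 = 2.9724.
x̄₁ − x̄₂ = 47.2 − 37.6 = 9.6000.
CI: 9.6000 ± 2.9724 = (6.6276, 12.5724).
The interval (6.6276, 12.5724) does not contain 0, so the difference is significant.

significant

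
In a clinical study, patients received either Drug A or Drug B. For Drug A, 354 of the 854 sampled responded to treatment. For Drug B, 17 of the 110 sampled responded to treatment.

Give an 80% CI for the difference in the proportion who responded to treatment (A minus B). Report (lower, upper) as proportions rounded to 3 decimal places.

First, p̂₁ = 354/854 = 0.4145; p̂₂ = 17/110 = 0.1545.
The two standard errors are √(0.4145×0.5855/854) = 0.01686 and √(0.1545×0.8455/110) = 0.03446.
Because the samples are independent, SE_diff = √(0.01686² + 0.03446²) = 0.03836.
Using z* = 1.282 for 80%, ME = 1.282 × 0.03836 = 0.04918.
p̂₁ − p̂₂ = 0.2600; interval 0.2600 ± 0.04918 gives (0.211, 0.309).

(0.211, 0.309)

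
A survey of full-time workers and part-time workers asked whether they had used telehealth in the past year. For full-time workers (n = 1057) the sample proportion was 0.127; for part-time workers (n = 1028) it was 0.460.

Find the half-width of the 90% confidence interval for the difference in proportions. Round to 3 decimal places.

0.031

Each SE is √(p̂(1−p̂)/n): √(0.1270·0.8730/1057) = 0.01024 and √(0.4600·0.5400/1028) = 0.01554.
SE(p̂₁ − p̂₂) = √(SE₁² + SE₂²) = √(0.0001048576 + 0.0002414916) = 0.01861, since the two samples are independent.
At 90% confidence z* = 1.645; margin = 1.645 × 0.01861 = 0.03061.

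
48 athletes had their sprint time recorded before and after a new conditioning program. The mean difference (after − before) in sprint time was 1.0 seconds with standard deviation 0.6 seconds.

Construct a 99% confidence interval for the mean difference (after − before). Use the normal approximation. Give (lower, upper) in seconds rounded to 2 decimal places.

This is a matched-pairs design, so SE = s_d/√n = 0.6/√48 = 0.0866.
Margin = 2.576 × 0.0866 = 0.2231; the interval is 1.0 ± 0.2231 = (0.78, 1.22).

(0.78, 1.22)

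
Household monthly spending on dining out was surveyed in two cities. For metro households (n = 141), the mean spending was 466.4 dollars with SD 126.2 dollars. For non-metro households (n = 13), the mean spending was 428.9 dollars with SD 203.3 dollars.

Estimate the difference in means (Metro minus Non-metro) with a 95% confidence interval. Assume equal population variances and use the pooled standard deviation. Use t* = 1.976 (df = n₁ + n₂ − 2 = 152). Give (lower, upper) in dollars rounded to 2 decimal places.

(-39.20, 114.20)

Pooled variance s_p² = [140·126.2² + 12·203.3²] / (141+13−2) = 17932.0545, so s_p = 133.9106.
SE_diff = s_p·√(1/n₁ + 1/n₂) = 133.9106·√(1/141 + 1/13) = 38.8145.
t* = 1.976; margin = 1.976 × 38.8145 = 76.6975.
Difference = 466.4 − 428.9 = 37.5000.
37.5000 ± 76.6975 → (-39.20, 114.20).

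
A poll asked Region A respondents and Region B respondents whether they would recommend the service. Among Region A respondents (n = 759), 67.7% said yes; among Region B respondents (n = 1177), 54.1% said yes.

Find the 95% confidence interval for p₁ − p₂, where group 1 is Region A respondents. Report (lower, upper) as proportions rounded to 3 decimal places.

SE₁ = √(p̂₁(1−p̂₁)/n₁) = √(0.6770·0.3230/759) = 0.01697; SE₂ = √(0.5410·0.4590/1177) = 0.01453.
Independent samples: SE of the difference = √(SE₁² + SE₂²) = √(0.0002879809 + 0.0002111209) = 0.02234.
z* for 95% confidence is 1.960, so the margin of error is 1.960 × 0.02234 = 0.04379.
Point estimate p̂₁ − p̂₂ = 0.6770 − 0.5410 = 0.1360.
0.1360 ± 0.04379 → (0.092, 0.180).

(0.092, 0.180)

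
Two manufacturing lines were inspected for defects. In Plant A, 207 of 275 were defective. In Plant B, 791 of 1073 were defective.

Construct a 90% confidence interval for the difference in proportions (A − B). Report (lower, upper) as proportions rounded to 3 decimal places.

First, p̂₁ = 207/275 = 0.7527; p̂₂ = 791/1073 = 0.7372.
The two standard errors are √(0.7527×0.2473/275) = 0.02602 and √(0.7372×0.2628/1073) = 0.01344.
Because the samples are independent, SE_diff = √(0.02602² + 0.01344²) = 0.02929.
Using z* = 1.645 for 90%, ME = 1.645 × 0.02929 = 0.04818.
p̂₁ − p̂₂ = 0.0155; interval 0.0155 ± 0.04818 gives (-0.033, 0.064).

(-0.033, 0.064)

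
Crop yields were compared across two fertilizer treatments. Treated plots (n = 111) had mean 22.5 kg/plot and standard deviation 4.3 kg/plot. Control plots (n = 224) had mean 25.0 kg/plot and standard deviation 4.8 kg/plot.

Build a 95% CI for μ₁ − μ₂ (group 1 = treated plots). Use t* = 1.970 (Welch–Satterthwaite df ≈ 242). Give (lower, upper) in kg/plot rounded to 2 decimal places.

(-3.52, -1.48)

Standard errors of each mean: 4.3/√111 = 0.4081 and 4.8/√224 = 0.3207.
SE(x̄₁ − x̄₂) = √(0.4081² + 0.3207²) = 0.5190 for independent samples with unequal variances.
With t* = 1.970, the margin is 1.970 × 0.5190 = 1.0224.
x̄₁ − x̄₂ = 22.5 − 25.0 = -2.5000; the interval is -2.5000 ± 1.0224 = (-3.52, -1.48).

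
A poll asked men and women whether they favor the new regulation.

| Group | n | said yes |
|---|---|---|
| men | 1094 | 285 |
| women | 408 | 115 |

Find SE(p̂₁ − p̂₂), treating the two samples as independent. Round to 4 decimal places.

0.0259

First, p̂₁ = 285/1094 = 0.2605; p̂₂ = 115/408 = 0.2819.
The two standard errors are √(0.2605×0.7395/1094) = 0.01327 and √(0.2819×0.7181/408) = 0.02227.
Because the samples are independent, SE_diff = √(0.01327² + 0.02227²) = 0.02592.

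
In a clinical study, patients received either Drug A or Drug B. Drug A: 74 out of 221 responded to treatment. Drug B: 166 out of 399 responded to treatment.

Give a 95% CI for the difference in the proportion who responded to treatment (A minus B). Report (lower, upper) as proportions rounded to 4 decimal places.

Sample proportions: 74/221 = 0.3348, 166/399 = 0.4160.
Each SE is √(p̂(1−p̂)/n): √(0.3348·0.6652/221) = 0.03174 and √(0.4160·0.5840/399) = 0.02468.
SE(p̂₁ − p̂₂) = √(SE₁² + SE₂²) = √(0.0010074276 + 0.0006091024) = 0.04021, since the two samples are independent.
At 95% confidence z* = 1.960; margin = 1.960 × 0.04021 = 0.07881.
The difference is 0.3348 − 0.4160 = -0.0812, so the interval is -0.0812 ± 0.07881 = (-0.1600, -0.0024).

(-0.1600, -0.0024)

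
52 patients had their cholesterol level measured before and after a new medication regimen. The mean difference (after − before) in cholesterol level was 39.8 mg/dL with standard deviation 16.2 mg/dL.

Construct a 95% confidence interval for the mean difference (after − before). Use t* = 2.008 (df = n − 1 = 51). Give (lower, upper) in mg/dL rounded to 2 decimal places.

This is a matched-pairs design, so SE = s_d/√n = 16.2/√52 = 2.2465.
Margin = 2.008 × 2.2465 = 4.5110; the interval is 39.8 ± 4.5110 = (35.29, 44.31).

(35.29, 44.31)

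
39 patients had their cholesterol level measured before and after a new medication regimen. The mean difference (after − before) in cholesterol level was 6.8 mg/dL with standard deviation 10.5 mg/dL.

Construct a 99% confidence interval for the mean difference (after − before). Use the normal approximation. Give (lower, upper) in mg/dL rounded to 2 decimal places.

(2.47, 11.13)

Paired design: SE = s_d/√n = 10.5/√39 = 1.6813.
z* = 2.576; margin of error = 2.576 × 1.6813 = 4.3310.
6.8 ± 4.3310 → (2.47, 11.13).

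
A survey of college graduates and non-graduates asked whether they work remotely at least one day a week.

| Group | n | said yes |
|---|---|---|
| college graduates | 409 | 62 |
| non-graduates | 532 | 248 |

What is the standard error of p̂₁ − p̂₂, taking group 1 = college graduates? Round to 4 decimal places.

First, p̂₁ = 62/409 = 0.1516; p̂₂ = 248/532 = 0.4662.
The two standard errors are √(0.1516×0.8484/409) = 0.01773 and √(0.4662×0.5338/532) = 0.02163.
Because the samples are independent, SE_diff = √(0.01773² + 0.02163²) = 0.02797.

0.0280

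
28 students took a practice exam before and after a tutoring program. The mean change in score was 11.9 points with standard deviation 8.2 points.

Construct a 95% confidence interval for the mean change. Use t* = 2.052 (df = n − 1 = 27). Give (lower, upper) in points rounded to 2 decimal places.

Paired design: SE = s_d/√n = 8.2/√28 = 1.5497.
t* = 2.052; margin of error = 2.052 × 1.5497 = 3.1800.
11.9 ± 3.1800 → (8.72, 15.08).

(8.72, 15.08)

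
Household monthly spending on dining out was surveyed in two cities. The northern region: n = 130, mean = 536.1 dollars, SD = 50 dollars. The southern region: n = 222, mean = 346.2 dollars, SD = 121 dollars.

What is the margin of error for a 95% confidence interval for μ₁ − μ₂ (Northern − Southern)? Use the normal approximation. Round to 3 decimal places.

18.090

SE₁ = s₁/√n₁ = 50/√130 = 4.3853; SE₂ = 121/√222 = 8.1210.
Independent samples, unequal variances: SE_diff = √(SE₁² + SE₂²) = √(19.23085609 + 65.950641) = 9.2294.
z* = 1.960, so margin of error = 1.960 × 9.2294 = 18.0896.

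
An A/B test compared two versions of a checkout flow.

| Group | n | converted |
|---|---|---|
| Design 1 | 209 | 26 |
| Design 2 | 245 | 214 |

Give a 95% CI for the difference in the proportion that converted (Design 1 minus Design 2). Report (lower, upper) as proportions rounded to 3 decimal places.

(-0.810, -0.688)

First, p̂₁ = 26/209 = 0.1244; p̂₂ = 214/245 = 0.8735.
The two standard errors are √(0.1244×0.8756/209) = 0.02283 and √(0.8735×0.1265/245) = 0.02124.
Because the samples are independent, SE_diff = √(0.02283² + 0.02124²) = 0.03118.
Using z* = 1.960 for 95%, ME = 1.960 × 0.03118 = 0.06111.
p̂₁ − p̂₂ = -0.7491; interval -0.7491 ± 0.06111 gives (-0.810, -0.688).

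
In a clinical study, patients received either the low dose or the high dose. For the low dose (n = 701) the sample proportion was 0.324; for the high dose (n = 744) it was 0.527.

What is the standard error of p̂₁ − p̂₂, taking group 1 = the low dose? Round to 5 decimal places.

Each SE is √(p̂(1−p̂)/n): √(0.3240·0.6760/701) = 0.01768 and √(0.5270·0.4730/744) = 0.01830.
SE(p̂₁ − p̂₂) = √(SE₁² + SE₂²) = √(0.0003125824 + 0.00033489) = 0.02545, since the two samples are independent.

0.02545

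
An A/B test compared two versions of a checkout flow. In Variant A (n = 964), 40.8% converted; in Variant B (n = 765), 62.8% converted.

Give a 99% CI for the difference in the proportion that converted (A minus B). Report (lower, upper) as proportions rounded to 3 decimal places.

(-0.281, -0.159)

The two standard errors are √(0.4080×0.5920/964) = 0.01583 and √(0.6280×0.3720/765) = 0.01748.
Because the samples are independent, SE_diff = √(0.01583² + 0.01748²) = 0.02358.
Using z* = 2.576 for 99%, ME = 2.576 × 0.02358 = 0.06074.
p̂₁ − p̂₂ = -0.2200; interval -0.2200 ± 0.06074 gives (-0.281, -0.159).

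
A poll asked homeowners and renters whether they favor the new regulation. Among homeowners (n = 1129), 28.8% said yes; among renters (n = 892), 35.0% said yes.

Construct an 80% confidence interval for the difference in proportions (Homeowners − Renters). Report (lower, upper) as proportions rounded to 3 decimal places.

(-0.089, -0.035)

Each SE is √(p̂(1−p̂)/n): √(0.2880·0.7120/1129) = 0.01348 and √(0.3500·0.6500/892) = 0.01597.
SE(p̂₁ − p̂₂) = √(SE₁² + SE₂²) = √(0.0001817104 + 0.0002550409) = 0.02090, since the two samples are independent.
At 80% confidence z* = 1.282; margin = 1.282 × 0.02090 = 0.02679.
The difference is 0.2880 − 0.3500 = -0.0620, so the interval is -0.0620 ± 0.02679 = (-0.089, -0.035).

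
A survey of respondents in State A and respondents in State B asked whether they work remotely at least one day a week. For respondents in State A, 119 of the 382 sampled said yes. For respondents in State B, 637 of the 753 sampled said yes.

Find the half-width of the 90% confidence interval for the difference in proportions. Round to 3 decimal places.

p̂₁ = 119/382 = 0.3115 and p̂₂ = 637/753 = 0.8459.
SE₁ = √(p̂₁(1−p̂₁)/n₁) = √(0.3115·0.6885/382) = 0.02369; SE₂ = √(0.8459·0.1541/753) = 0.01316.
Independent samples: SE of the difference = √(SE₁² + SE₂²) = √(0.0005612161 + 0.0001731856) = 0.02710.
z* for 90% confidence is 1.645, so the margin of error is 1.645 × 0.02710 = 0.04458.

0.045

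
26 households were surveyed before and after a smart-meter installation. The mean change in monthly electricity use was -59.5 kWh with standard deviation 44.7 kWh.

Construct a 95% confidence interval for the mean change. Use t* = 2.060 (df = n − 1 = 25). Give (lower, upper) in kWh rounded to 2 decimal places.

(-77.56, -41.44)

Paired design: SE = s_d/√n = 44.7/√26 = 8.7664.
t* = 2.060; margin of error = 2.060 × 8.7664 = 18.0588.
-59.5 ± 18.0588 → (-77.56, -41.44).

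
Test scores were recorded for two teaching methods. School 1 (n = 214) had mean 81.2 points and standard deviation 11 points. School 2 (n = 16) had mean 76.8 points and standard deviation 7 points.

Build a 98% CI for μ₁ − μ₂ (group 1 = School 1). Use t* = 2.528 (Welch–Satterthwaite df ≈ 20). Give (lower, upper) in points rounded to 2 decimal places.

(-0.42, 9.22)

Standard errors of each mean: 11/√214 = 0.7519 and 7/√16 = 1.7500.
SE(x̄₁ − x̄₂) = √(0.7519² + 1.7500²) = 1.9047 for independent samples with unequal variances.
With t* = 2.528, the margin is 2.528 × 1.9047 = 4.8151.
x̄₁ − x̄₂ = 81.2 − 76.8 = 4.4000; the interval is 4.4000 ± 4.8151 = (-0.42, 9.22).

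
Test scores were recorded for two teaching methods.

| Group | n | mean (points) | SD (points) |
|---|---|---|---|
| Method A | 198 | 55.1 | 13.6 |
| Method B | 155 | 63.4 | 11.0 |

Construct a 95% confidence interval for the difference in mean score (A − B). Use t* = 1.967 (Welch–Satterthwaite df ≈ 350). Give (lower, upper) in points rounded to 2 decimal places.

SE₁ = s₁/√n₁ = 13.6/√198 = 0.9665; SE₂ = 11.0/√155 = 0.8835.
Independent samples, unequal variances: SE_diff = √(SE₁² + SE₂²) = √(0.93412225 + 0.78057225) = 1.3095.
t* = 1.967, so margin of error = 1.967 × 1.3095 = 2.5758.
Difference in means = 55.1 − 63.4 = -8.3000.
-8.3000 ± 2.5758 → (-10.88, -5.72).

(-10.88, -5.72)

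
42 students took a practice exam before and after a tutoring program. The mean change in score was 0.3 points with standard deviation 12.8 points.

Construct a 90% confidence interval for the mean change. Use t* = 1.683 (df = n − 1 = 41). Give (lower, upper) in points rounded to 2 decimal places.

(-3.02, 3.62)

Paired design: SE = s_d/√n = 12.8/√42 = 1.9751.
t* = 1.683; margin of error = 1.683 × 1.9751 = 3.3241.
0.3 ± 3.3241 → (-3.02, 3.62).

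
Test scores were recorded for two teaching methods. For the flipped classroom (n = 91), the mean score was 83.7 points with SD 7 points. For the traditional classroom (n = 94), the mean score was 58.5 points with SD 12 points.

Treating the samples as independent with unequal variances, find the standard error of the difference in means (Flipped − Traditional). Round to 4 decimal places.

1.4389

Per-group SEs: s₁/√n₁ = 7/√91 = 0.7338, s₂/√n₂ = 12/√94 = 1.2377.
Unpooled SE of the difference: √(0.53846244 + 1.53190129) = 1.4389.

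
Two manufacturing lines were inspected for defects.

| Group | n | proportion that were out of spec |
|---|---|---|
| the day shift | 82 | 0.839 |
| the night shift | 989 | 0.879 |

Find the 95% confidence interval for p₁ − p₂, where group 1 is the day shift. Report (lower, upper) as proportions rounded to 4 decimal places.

(-0.1221, 0.0421)

SE₁ = √(p̂₁(1−p̂₁)/n₁) = √(0.8390·0.1610/82) = 0.04059; SE₂ = √(0.8790·0.1210/989) = 0.01037.
Independent samples: SE of the difference = √(SE₁² + SE₂²) = √(0.0016475481 + 0.0001075369) = 0.04189.
z* for 95% confidence is 1.960, so the margin of error is 1.960 × 0.04189 = 0.08210.
Point estimate p̂₁ − p̂₂ = 0.8390 − 0.8790 = -0.0400.
-0.0400 ± 0.08210 → (-0.1221, 0.0421).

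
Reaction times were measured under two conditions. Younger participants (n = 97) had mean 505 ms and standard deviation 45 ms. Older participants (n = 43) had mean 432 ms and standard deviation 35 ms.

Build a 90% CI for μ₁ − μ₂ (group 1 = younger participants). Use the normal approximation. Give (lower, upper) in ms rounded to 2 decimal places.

Standard errors of each mean: 45/√97 = 4.5691 and 35/√43 = 5.3374.
SE(x̄₁ − x̄₂) = √(4.5691² + 5.3374²) = 7.0260 for independent samples with unequal variances.
With z* = 1.645, the margin is 1.645 × 7.0260 = 11.5578.
x̄₁ − x̄₂ = 505 − 432 = 73.0000; the interval is 73.0000 ± 11.5578 = (61.44, 84.56).

(61.44, 84.56)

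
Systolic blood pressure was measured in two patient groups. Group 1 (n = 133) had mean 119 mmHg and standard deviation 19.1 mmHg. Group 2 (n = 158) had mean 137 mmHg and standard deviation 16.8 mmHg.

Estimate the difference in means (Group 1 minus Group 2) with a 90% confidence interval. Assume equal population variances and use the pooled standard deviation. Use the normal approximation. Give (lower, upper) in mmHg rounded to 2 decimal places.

(-21.46, -14.54)

s_p = √[((n₁−1)s₁² + (n₂−1)s₂²)/(n₁+n₂−2)] = √[(132·19.1² + 157·16.8²)/289] = 17.8872.
SE = 17.8872·√(1/133 + 1/158) = 2.1049.
With z* = 1.645, margin = 1.645 × 2.1049 = 3.4626.
x̄₁ − x̄₂ = 119 − 137 = -18.0000; interval -18.0000 ± 3.4626 = (-21.46, -14.54).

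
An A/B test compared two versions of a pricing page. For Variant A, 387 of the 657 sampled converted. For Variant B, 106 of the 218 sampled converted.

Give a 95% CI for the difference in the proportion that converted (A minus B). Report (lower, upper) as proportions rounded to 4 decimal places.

p̂₁ = 387/657 = 0.5890 and p̂₂ = 106/218 = 0.4862.
SE₁ = √(p̂₁(1−p̂₁)/n₁) = √(0.5890·0.4110/657) = 0.01920; SE₂ = √(0.4862·0.5138/218) = 0.03385.
Independent samples: SE of the difference = √(SE₁² + SE₂²) = √(0.00036864 + 0.0011458225) = 0.03892.
z* for 95% confidence is 1.960, so the margin of error is 1.960 × 0.03892 = 0.07628.
Point estimate p̂₁ − p̂₂ = 0.5890 − 0.4862 = 0.1028.
0.1028 ± 0.07628 → (0.0265, 0.1791).

(0.0265, 0.1791)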